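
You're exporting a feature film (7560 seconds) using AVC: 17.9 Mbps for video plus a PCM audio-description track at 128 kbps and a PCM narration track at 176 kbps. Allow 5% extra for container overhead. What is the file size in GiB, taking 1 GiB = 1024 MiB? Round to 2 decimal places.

16.82 GiB

Audio total: 128 + 176 = 304 kbps = 0.304 Mbps.
Total bitrate: 17.9 + 0.304 = 18.204 Mbps.
Stream data: 18.204 Mbps × 7560 s = 137622.2 Mb.
With 5% container overhead: ×1.05.
144,503 Mb = 18,062,919,000 bytes ÷ 1,073,741,824 = 16.82 GiB.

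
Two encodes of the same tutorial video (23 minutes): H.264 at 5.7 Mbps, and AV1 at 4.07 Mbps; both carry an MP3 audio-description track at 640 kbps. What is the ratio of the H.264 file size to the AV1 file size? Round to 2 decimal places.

23 min = 1380 s
Audio: 640 kbps = 0.640 Mbps.
H.264: 6.340 Mbps × 1380 s = 8749.2 Mb = 1.094 GB.
AV1: 4.710 Mbps × 1380 s = 6499.8 Mb = 0.812 GB.
Ratio: 1.094 / 0.812 = 1.346.

1.35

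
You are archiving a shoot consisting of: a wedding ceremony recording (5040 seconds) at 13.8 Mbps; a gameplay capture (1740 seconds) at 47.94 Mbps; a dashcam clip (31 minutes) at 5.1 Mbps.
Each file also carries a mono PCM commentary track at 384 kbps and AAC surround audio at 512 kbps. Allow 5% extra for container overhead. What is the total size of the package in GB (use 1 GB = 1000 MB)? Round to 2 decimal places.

22.34 GB

Audio total: 384 + 512 = 896 kbps = 0.896 Mbps.
wedding ceremony recording: 14.696 Mbps × 5040 s × 1.05 = 77771.2 Mb
gameplay capture: 48.836 Mbps × 1740 s × 1.05 = 89223.4 Mb
dashcam clip: 5.996 Mbps × 1860 s × 1.05 = 11710.2 Mb
Total: 178704.8 Mb = 22338.1 MB.
= 22.34 GB.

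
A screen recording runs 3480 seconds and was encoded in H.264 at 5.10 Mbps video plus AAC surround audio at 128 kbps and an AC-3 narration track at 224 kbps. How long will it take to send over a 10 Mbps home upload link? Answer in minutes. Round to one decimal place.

Audio total: 128 + 224 = 352 kbps = 0.352 Mbps.
Total bitrate: 5.452 Mbps.
File: 5.452 Mbps × 3480 s = 18973.0 Mb.
At 10 Mbps: 18973.0 / 10 = 1897.3 s ≈ 31.6 minutes.

31.6 minutes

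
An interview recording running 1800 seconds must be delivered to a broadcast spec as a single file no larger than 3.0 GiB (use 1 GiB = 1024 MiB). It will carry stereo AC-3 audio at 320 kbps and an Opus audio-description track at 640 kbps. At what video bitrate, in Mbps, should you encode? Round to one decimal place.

13.4 Mbps

Budget: 3.0 GiB = 25769.8 Mb.
Total bitrate budget: 25769.8 Mb / 1800 s = 14.317 Mbps.
Audio total: 320 + 640 = 960 kbps = 0.960 Mbps.
Video: 14.317 − 0.960 = 13.357 Mbps.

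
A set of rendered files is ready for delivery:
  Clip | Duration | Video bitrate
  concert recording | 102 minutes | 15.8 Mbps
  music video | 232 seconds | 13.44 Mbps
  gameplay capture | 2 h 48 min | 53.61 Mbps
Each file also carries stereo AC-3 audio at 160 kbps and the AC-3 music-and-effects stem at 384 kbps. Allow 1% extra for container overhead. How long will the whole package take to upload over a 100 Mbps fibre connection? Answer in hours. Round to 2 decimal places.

Audio total: 160 + 384 = 544 kbps = 0.544 Mbps.
concert recording: 16.344 Mbps × 6120 s × 1.01 = 101025.5 Mb
music video: 13.984 Mbps × 232 s × 1.01 = 3276.7 Mb
gameplay capture: 54.154 Mbps × 10080 s × 1.01 = 551331.0 Mb
Total: 655633.3 Mb = 81954.2 MB.
At 100 Mbps: 655633.3 / 100 = 6556 s ≈ 1.82 hours.

1.82 hours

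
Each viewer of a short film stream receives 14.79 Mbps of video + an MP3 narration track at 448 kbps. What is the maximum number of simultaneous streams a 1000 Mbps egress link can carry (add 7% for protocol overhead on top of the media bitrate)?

61

Audio: 448 kbps = 0.448 Mbps.
Per-viewer media rate: 15.238 Mbps.
On the wire with 7% overhead: 16.305 Mbps.
1000 Mbps = 1,000 Mbps; 1,000 / 16.305 = 61.33 → 61 viewers.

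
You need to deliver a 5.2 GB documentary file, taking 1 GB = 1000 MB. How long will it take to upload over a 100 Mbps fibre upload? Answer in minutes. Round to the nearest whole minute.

File: 5.2 GB = 41600.0 Mb.
At 100 Mbps: 41600.0 / 100 = 416.0 s ≈ 6.93 minutes.

7 minutes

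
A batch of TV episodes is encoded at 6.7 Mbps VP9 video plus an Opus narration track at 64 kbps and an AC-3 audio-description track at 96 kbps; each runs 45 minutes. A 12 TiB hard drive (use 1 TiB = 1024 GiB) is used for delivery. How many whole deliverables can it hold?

45 min = 2700 s
Audio total: 64 + 96 = 160 kbps = 0.160 Mbps.
Total bitrate: 6.860 Mbps.
Per item: 6.860 Mbps × 2700 s = 18,522 Mb = 2,315 MB.
Capacity: 12 TiB = 105,553,116 Mb; 5698.80 items → 5698 complete.

5698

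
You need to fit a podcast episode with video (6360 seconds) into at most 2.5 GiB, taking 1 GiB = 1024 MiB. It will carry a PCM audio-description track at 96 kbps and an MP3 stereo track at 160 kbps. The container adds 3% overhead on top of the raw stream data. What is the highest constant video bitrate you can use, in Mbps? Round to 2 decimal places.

3.02 Mbps

Budget: 2.5 GiB = 21474.8 Mb.
Stream payload after overhead: 21474.8 / 1.03 = 20849.4 Mb.
Total bitrate budget: 20849.4 Mb / 6360 s = 3.278 Mbps.
Audio total: 96 + 160 = 256 kbps = 0.256 Mbps.
Video: 3.278 − 0.256 = 3.022 Mbps.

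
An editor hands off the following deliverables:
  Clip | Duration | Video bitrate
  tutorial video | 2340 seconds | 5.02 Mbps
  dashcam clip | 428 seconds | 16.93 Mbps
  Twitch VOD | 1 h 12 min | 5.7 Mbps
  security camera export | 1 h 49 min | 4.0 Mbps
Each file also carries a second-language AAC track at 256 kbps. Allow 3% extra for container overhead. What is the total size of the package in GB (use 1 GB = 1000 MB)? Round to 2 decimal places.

Audio: 256 kbps = 0.256 Mbps.
tutorial video: 5.276 Mbps × 2340 s × 1.03 = 12716.2 Mb
dashcam clip: 17.186 Mbps × 428 s × 1.03 = 7576.3 Mb
Twitch VOD: 5.956 Mbps × 4320 s × 1.03 = 26501.8 Mb
security camera export: 4.256 Mbps × 6540 s × 1.03 = 28669.3 Mb
Total: 75463.6 Mb = 9432.9 MB.
= 9.433 GB.

9.43 GB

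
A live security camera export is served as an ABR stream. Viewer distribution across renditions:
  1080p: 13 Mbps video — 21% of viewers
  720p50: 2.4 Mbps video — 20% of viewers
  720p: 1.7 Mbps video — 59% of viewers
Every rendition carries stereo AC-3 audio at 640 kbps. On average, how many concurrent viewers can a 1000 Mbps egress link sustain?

Audio: 640 kbps = 0.640 Mbps.
Average per-viewer bitrate: 0.21×13.640 + 0.20×3.040 + 0.59×2.340 = 4.853 Mbps.
1000 Mbps = 1,000 Mbps; 1,000 / 4.853 = 206.06 → 206.

206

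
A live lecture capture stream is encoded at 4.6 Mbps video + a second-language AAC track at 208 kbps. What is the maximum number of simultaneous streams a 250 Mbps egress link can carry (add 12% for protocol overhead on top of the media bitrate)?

Audio: 208 kbps = 0.208 Mbps.
Per-viewer media rate: 4.808 Mbps.
On the wire with 12% overhead: 5.385 Mbps.
250 Mbps = 250.0 Mbps; 250.0 / 5.385 = 46.43 → 46 viewers.

46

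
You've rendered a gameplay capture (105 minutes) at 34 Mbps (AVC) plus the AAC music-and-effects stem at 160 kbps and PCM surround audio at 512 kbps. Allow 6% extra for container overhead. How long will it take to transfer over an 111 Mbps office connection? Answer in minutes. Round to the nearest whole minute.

105 min = 6300 s
Audio total: 160 + 512 = 672 kbps = 0.672 Mbps.
Total bitrate: 34.672 Mbps.
File: 34.672 Mbps × 6300 s = 218433.6 Mb.
With 6% container overhead: ×1.06. → 231539.6 Mb.
At 111 Mbps: 231539.6 / 111 = 2085.9 s ≈ 34.8 minutes.

35 minutes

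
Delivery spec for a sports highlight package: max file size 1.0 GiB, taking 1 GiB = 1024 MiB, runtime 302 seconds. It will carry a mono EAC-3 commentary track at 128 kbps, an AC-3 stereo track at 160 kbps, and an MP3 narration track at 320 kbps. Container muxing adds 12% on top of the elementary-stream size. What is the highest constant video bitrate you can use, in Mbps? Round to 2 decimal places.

24.79 Mbps

Budget: 1.0 GiB = 8589.9 Mb.
Stream payload after overhead: 8589.9 / 1.12 = 7669.6 Mb.
Total bitrate budget: 7669.6 Mb / 302 s = 25.396 Mbps.
Audio total: 128 + 160 + 320 = 608 kbps = 0.608 Mbps.
Video: 25.396 − 0.608 = 24.788 Mbps.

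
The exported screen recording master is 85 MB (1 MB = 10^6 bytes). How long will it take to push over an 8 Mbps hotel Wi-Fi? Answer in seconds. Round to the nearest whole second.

85 seconds

File: 85 MB = 680.0 Mb.
At 8 Mbps: 680.0 / 8 = 85.0 s ≈ 85 seconds.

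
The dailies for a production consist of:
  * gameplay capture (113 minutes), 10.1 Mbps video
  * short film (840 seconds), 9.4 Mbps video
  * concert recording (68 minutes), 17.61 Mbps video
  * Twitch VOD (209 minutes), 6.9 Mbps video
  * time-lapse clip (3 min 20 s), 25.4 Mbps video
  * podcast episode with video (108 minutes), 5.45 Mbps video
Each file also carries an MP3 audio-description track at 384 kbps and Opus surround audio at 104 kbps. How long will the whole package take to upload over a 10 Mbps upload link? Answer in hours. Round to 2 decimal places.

Audio total: 384 + 104 = 488 kbps = 0.488 Mbps.
gameplay capture: 10.588 Mbps × 6780 s = 71786.6 Mb
short film: 9.888 Mbps × 840 s = 8305.9 Mb
concert recording: 18.098 Mbps × 4080 s = 73839.8 Mb
Twitch VOD: 7.388 Mbps × 12540 s = 92645.5 Mb
time-lapse clip: 25.888 Mbps × 200 s = 5177.6 Mb
podcast episode with video: 5.938 Mbps × 6480 s = 38478.2 Mb
Total: 290233.8 Mb = 36279.2 MB.
At 10 Mbps: 290233.8 / 10 = 29023 s ≈ 8.06 hours.

8.06 hours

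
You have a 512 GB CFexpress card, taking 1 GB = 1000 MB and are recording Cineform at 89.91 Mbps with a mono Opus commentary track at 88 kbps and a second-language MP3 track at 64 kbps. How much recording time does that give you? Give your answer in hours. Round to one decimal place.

Audio total: 88 + 64 = 152 kbps = 0.152 Mbps.
Total bitrate: 89.91 + 0.152 = 90.062 Mbps.
Capacity: 512 GB = 4,096,000 Mb.
Recording time: 4,096,000 / 90.062 = 45,480 s ≈ 12.6 hours.

12.6 hours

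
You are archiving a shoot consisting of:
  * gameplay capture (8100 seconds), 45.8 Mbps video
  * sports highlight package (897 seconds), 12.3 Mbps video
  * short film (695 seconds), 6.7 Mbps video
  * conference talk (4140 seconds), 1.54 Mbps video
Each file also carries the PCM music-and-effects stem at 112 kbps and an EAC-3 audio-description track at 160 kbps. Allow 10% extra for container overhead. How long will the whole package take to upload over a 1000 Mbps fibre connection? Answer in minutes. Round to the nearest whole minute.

7 minutes

Audio total: 112 + 160 = 272 kbps = 0.272 Mbps.
gameplay capture: 46.072 Mbps × 8100 s × 1.10 = 410501.5 Mb
sports highlight package: 12.572 Mbps × 897 s × 1.10 = 12404.8 Mb
short film: 6.972 Mbps × 695 s × 1.10 = 5330.1 Mb
conference talk: 1.812 Mbps × 4140 s × 1.10 = 8251.8 Mb
Total: 436488.3 Mb = 54561.0 MB.
At 1000 Mbps: 436488.3 / 1000 = 436 s ≈ 7.27 minutes.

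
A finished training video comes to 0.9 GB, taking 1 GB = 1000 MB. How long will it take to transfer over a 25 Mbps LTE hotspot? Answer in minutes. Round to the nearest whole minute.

5 minutes

File: 0.9 GB = 7200.0 Mb.
At 25 Mbps: 7200.0 / 25 = 288.0 s ≈ 4.8 minutes.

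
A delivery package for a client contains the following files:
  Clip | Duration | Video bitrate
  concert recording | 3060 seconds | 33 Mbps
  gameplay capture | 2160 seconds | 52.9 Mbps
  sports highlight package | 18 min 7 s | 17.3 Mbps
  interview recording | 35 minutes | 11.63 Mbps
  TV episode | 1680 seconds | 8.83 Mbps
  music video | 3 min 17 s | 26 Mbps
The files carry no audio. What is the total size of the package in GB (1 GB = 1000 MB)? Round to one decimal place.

34.8 GB

concert recording: 33.000 Mbps × 3060 s = 100980.0 Mb
gameplay capture: 52.900 Mbps × 2160 s = 114264.0 Mb
sports highlight package: 17.300 Mbps × 1087 s = 18805.1 Mb
interview recording: 11.630 Mbps × 2100 s = 24423.0 Mb
TV episode: 8.830 Mbps × 1680 s = 14834.4 Mb
music video: 26.000 Mbps × 197 s = 5122.0 Mb
Total: 278428.5 Mb = 34803.6 MB.
= 34.80 GB.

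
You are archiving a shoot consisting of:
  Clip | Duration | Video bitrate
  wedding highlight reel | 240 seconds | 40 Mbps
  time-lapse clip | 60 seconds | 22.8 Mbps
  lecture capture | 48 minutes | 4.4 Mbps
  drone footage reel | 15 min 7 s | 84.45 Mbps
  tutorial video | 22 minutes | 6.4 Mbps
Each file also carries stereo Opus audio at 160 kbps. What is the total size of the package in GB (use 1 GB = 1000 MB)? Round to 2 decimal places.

Audio: 160 kbps = 0.160 Mbps.
wedding highlight reel: 40.160 Mbps × 240 s = 9638.4 Mb
time-lapse clip: 22.960 Mbps × 60 s = 1377.6 Mb
lecture capture: 4.560 Mbps × 2880 s = 13132.8 Mb
drone footage reel: 84.610 Mbps × 907 s = 76741.3 Mb
tutorial video: 6.560 Mbps × 1320 s = 8659.2 Mb
Total: 109549.3 Mb = 13693.7 MB.
= 13.69 GB.

13.69 GB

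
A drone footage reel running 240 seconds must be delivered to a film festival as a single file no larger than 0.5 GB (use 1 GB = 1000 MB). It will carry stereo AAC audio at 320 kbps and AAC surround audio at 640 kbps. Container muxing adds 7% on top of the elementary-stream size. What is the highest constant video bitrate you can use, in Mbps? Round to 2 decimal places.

14.62 Mbps

Budget: 0.5 GB = 4000.0 Mb.
Stream payload after overhead: 4000.0 / 1.07 = 3738.3 Mb.
Total bitrate budget: 3738.3 Mb / 240 s = 15.576 Mbps.
Audio total: 320 + 640 = 960 kbps = 0.960 Mbps.
Video: 15.576 − 0.960 = 14.616 Mbps.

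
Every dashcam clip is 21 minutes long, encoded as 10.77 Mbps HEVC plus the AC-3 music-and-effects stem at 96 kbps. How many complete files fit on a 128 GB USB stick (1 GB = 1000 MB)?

74

21 min = 1260 s
Audio: 96 kbps = 0.096 Mbps.
Total bitrate: 10.866 Mbps.
Per item: 10.866 Mbps × 1260 s = 13,691 Mb = 1,711 MB.
Capacity: 128 GB = 1,024,000 Mb; 74.79 items → 74 complete.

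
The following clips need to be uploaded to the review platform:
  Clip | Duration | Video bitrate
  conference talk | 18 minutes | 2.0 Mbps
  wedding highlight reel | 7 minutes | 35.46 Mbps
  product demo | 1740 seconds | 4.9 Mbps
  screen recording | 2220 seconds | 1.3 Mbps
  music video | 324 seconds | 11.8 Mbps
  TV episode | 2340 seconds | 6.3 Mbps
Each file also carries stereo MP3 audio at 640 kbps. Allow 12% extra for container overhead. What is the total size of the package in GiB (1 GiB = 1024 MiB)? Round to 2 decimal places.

Audio: 640 kbps = 0.640 Mbps.
conference talk: 2.640 Mbps × 1080 s × 1.12 = 3193.3 Mb
wedding highlight reel: 36.100 Mbps × 420 s × 1.12 = 16981.4 Mb
product demo: 5.540 Mbps × 1740 s × 1.12 = 10796.4 Mb
screen recording: 1.940 Mbps × 2220 s × 1.12 = 4823.6 Mb
music video: 12.440 Mbps × 324 s × 1.12 = 4514.2 Mb
TV episode: 6.940 Mbps × 2340 s × 1.12 = 18188.4 Mb
Total: 58497.3 Mb = 7312.2 MB.
= 6.810 GiB.

6.81 GiB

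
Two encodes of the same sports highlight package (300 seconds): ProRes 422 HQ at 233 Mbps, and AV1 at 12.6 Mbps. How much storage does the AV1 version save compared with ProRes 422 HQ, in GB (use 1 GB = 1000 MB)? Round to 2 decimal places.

8.27 GB

ProRes 422 HQ: 233.000 Mbps × 300 s = 69900.0 Mb = 8.738 GB.
AV1: 12.600 Mbps × 300 s = 3780.0 Mb = 0.472 GB.
Saving: 8.738 − 0.472 = 8.265 GB.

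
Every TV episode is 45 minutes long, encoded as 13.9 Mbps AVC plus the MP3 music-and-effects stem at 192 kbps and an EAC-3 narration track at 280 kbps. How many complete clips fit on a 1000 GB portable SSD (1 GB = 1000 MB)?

45 min = 2700 s
Audio total: 192 + 280 = 472 kbps = 0.472 Mbps.
Total bitrate: 14.372 Mbps.
Per item: 14.372 Mbps × 2700 s = 38,804 Mb = 4,851 MB.
Capacity: 1000 GB = 8,000,000 Mb; 206.16 items → 206 complete.

206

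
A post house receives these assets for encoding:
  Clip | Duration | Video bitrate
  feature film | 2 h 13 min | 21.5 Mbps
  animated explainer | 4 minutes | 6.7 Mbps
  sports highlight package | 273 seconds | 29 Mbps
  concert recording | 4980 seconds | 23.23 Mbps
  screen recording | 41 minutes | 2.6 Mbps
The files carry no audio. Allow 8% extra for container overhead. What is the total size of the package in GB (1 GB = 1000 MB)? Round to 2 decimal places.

feature film: 21.500 Mbps × 7980 s × 1.08 = 185295.6 Mb
animated explainer: 6.700 Mbps × 240 s × 1.08 = 1736.6 Mb
sports highlight package: 29.000 Mbps × 273 s × 1.08 = 8550.4 Mb
concert recording: 23.230 Mbps × 4980 s × 1.08 = 124940.2 Mb
screen recording: 2.600 Mbps × 2460 s × 1.08 = 6907.7 Mb
Total: 327430.5 Mb = 40928.8 MB.
= 40.93 GB.

40.93 GB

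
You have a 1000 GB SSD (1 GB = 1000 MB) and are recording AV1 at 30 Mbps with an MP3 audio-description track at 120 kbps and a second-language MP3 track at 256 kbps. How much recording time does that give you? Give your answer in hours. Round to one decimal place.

73.2 hours

Audio total: 120 + 256 = 376 kbps = 0.376 Mbps.
Total bitrate: 30 + 0.376 = 30.376 Mbps.
Capacity: 1000 GB = 8,000,000 Mb.
Recording time: 8,000,000 / 30.376 = 263,366 s ≈ 73.2 hours.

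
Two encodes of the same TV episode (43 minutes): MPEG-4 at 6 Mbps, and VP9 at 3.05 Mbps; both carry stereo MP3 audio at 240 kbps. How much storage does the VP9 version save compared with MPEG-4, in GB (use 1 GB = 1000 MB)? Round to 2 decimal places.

43 min = 2580 s
Audio: 240 kbps = 0.240 Mbps.
MPEG-4: 6.240 Mbps × 2580 s = 16099.2 Mb = 2.012 GB.
VP9: 3.290 Mbps × 2580 s = 8488.2 Mb = 1.061 GB.
Saving: 2.012 − 1.061 = 0.951 GB.

0.95 GB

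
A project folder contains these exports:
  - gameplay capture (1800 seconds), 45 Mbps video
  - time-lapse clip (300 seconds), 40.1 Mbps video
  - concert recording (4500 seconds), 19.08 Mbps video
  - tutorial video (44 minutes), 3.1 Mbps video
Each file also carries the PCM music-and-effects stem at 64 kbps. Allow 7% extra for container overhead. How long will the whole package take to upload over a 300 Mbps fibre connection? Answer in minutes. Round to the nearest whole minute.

Audio: 64 kbps = 0.064 Mbps.
gameplay capture: 45.064 Mbps × 1800 s × 1.07 = 86793.3 Mb
time-lapse clip: 40.164 Mbps × 300 s × 1.07 = 12892.6 Mb
concert recording: 19.144 Mbps × 4500 s × 1.07 = 92178.4 Mb
tutorial video: 3.164 Mbps × 2640 s × 1.07 = 8937.7 Mb
Total: 200801.9 Mb = 25100.2 MB.
At 300 Mbps: 200801.9 / 300 = 669 s ≈ 11.2 minutes.

11 minutes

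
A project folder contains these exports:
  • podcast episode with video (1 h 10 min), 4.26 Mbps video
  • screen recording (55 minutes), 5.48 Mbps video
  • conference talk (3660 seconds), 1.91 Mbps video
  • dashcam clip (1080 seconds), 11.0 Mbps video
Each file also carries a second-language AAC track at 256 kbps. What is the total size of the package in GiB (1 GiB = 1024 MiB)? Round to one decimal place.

Audio: 256 kbps = 0.256 Mbps.
podcast episode with video: 4.516 Mbps × 4200 s = 18967.2 Mb
screen recording: 5.736 Mbps × 3300 s = 18928.8 Mb
conference talk: 2.166 Mbps × 3660 s = 7927.6 Mb
dashcam clip: 11.256 Mbps × 1080 s = 12156.5 Mb
Total: 57980.0 Mb = 7247.5 MB.
= 6.750 GiB.

6.7 GiB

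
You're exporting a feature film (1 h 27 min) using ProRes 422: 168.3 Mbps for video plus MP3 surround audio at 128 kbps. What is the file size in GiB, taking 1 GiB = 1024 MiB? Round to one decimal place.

1 h 27 min = 87 min = 5220 s
Audio: 128 kbps = 0.128 Mbps.
Total bitrate: 168.3 + 0.128 = 168.428 Mbps.
Stream data: 168.428 Mbps × 5220 s = 879194.2 Mb.
879,194 Mb = 109,899,270,000 bytes ÷ 1,073,741,824 = 102.4 GiB.

102.4 GiB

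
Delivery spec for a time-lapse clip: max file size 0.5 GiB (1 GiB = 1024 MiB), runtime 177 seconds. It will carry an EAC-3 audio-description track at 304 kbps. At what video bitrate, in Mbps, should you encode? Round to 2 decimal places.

Budget: 0.5 GiB = 4295.0 Mb.
Total bitrate budget: 4295.0 Mb / 177 s = 24.265 Mbps.
Audio: 304 kbps = 0.304 Mbps.
Video: 24.265 − 0.304 = 23.961 Mbps.

23.96 Mbps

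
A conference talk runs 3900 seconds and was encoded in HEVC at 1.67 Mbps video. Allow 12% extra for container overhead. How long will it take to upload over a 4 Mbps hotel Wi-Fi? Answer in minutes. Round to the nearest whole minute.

30 minutes

File: 1.670 Mbps × 3900 s = 6513.0 Mb.
With 12% container overhead: ×1.12. → 7294.6 Mb.
At 4 Mbps: 7294.6 / 4 = 1823.6 s ≈ 30.4 minutes.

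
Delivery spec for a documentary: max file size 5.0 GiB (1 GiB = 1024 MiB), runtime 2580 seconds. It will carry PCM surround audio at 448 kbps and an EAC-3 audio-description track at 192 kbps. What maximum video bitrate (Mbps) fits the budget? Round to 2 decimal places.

16.01 Mbps

Budget: 5.0 GiB = 42949.7 Mb.
Total bitrate budget: 42949.7 Mb / 2580 s = 16.647 Mbps.
Audio total: 448 + 192 = 640 kbps = 0.640 Mbps.
Video: 16.647 − 0.640 = 16.007 Mbps.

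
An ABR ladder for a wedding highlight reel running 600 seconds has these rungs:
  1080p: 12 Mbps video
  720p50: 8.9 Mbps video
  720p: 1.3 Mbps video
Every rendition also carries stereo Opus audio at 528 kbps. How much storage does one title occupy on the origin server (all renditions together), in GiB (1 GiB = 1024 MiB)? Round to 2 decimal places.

1.66 GiB

Audio: 528 kbps = 0.528 Mbps.
Sum of rendition bitrates: (12+0.528) + (8.9+0.528) + (1.3+0.528) = 23.784 Mbps.
× 600 s = 14,270 Mb = 1,784 MB = 1.661 GiB.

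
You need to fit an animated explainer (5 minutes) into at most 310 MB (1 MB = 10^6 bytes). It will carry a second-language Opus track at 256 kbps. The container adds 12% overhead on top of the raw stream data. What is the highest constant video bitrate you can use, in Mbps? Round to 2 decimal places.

Budget: 310 MB = 2480.0 Mb.
Stream payload after overhead: 2480.0 / 1.12 = 2214.3 Mb.
5 min = 300 s
Total bitrate budget: 2214.3 Mb / 300 s = 7.381 Mbps.
Audio: 256 kbps = 0.256 Mbps.
Video: 7.381 − 0.256 = 7.125 Mbps.

7.12 Mbps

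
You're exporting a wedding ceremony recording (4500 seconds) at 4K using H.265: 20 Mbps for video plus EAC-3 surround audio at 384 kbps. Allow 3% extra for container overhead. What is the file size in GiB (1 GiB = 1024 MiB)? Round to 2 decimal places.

11.00 GiB

Audio: 384 kbps = 0.384 Mbps.
Total bitrate: 20 + 0.384 = 20.384 Mbps.
Stream data: 20.384 Mbps × 4500 s = 91728.0 Mb.
With 3% container overhead: ×1.03.
94,480 Mb = 11,809,980,000 bytes ÷ 1,073,741,824 = 11.00 GiB.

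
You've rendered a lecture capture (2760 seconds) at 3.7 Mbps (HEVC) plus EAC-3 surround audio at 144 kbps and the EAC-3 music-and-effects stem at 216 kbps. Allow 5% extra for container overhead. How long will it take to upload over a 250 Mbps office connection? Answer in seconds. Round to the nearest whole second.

47 seconds

Audio total: 144 + 216 = 360 kbps = 0.360 Mbps.
Total bitrate: 4.060 Mbps.
File: 4.060 Mbps × 2760 s = 11205.6 Mb.
With 5% container overhead: ×1.05. → 11765.9 Mb.
At 250 Mbps: 11765.9 / 250 = 47.1 s ≈ 47.1 seconds.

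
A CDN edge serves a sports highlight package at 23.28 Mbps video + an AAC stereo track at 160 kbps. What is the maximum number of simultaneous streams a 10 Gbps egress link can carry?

426

Audio: 160 kbps = 0.160 Mbps.
Per-viewer media rate: 23.440 Mbps.
10 Gbps = 10,000 Mbps; 10,000 / 23.440 = 426.62 → 426 viewers.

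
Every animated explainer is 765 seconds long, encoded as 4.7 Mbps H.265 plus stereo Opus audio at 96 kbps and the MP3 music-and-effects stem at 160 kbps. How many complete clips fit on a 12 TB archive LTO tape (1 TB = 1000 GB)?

25320

Audio total: 96 + 160 = 256 kbps = 0.256 Mbps.
Total bitrate: 4.956 Mbps.
Per item: 4.956 Mbps × 765 s = 3,791 Mb = 473.9 MB.
Capacity: 12 TB = 96,000,000 Mb; 25320.86 items → 25320 complete.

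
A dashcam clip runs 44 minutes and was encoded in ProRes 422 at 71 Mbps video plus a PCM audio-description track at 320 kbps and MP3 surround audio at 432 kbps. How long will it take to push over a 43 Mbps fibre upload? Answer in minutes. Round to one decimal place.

73.4 minutes

44 min = 2640 s
Audio total: 320 + 432 = 752 kbps = 0.752 Mbps.
Total bitrate: 71.752 Mbps.
File: 71.752 Mbps × 2640 s = 189425.3 Mb.
At 43 Mbps: 189425.3 / 43 = 4405.2 s ≈ 73.4 minutes.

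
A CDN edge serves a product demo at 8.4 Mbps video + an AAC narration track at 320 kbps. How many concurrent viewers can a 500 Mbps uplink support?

Audio: 320 kbps = 0.320 Mbps.
Per-viewer media rate: 8.720 Mbps.
500 Mbps = 500.0 Mbps; 500.0 / 8.720 = 57.34 → 57 viewers.

57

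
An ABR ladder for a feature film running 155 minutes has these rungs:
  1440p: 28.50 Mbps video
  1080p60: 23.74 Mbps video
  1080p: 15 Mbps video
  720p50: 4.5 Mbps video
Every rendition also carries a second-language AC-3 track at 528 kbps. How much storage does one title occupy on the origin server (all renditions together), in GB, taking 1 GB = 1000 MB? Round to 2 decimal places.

155 min = 9300 s
Audio: 528 kbps = 0.528 Mbps.
Sum of rendition bitrates: (28.50+0.528) + (23.74+0.528) + (15+0.528) + (4.5+0.528) = 73.852 Mbps.
× 9300 s = 686,824 Mb = 85,853 MB = 85.85 GB.

85.85 GB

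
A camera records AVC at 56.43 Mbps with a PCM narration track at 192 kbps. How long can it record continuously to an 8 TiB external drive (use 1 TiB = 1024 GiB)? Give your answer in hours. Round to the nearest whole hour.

Audio: 192 kbps = 0.192 Mbps.
Total bitrate: 56.43 + 0.192 = 56.622 Mbps.
Capacity: 8 TiB = 70,368,744 Mb.
Recording time: 70,368,744 / 56.622 = 1,242,781 s ≈ 345 hours.

345 hours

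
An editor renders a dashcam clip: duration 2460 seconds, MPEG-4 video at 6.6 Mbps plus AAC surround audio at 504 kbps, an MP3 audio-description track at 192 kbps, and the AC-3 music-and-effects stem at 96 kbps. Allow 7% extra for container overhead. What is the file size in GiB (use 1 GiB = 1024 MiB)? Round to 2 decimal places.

2.27 GiB

Audio total: 504 + 192 + 96 = 792 kbps = 0.792 Mbps.
Total bitrate: 6.6 + 0.792 = 7.392 Mbps.
Stream data: 7.392 Mbps × 2460 s = 18184.3 Mb.
With 7% container overhead: ×1.07.
19,457 Mb = 2,432,152,800 bytes ÷ 1,073,741,824 = 2.265 GiB.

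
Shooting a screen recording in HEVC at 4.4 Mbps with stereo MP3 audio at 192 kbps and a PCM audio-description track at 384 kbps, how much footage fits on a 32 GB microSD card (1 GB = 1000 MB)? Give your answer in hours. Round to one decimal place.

14.3 hours

Audio total: 192 + 384 = 576 kbps = 0.576 Mbps.
Total bitrate: 4.4 + 0.576 = 4.976 Mbps.
Capacity: 32 GB = 256,000 Mb.
Recording time: 256,000 / 4.976 = 51,447 s ≈ 14.3 hours.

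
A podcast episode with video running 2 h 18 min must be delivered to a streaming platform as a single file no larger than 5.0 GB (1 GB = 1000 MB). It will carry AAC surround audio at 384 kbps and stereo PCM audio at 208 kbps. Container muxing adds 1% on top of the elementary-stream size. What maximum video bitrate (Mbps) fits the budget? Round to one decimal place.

Budget: 5.0 GB = 40000.0 Mb.
Stream payload after overhead: 40000.0 / 1.01 = 39604.0 Mb.
2 h 18 min = 138 min = 8280 s
Total bitrate budget: 39604.0 Mb / 8280 s = 4.783 Mbps.
Audio total: 384 + 208 = 592 kbps = 0.592 Mbps.
Video: 4.783 − 0.592 = 4.191 Mbps.

4.2 Mbps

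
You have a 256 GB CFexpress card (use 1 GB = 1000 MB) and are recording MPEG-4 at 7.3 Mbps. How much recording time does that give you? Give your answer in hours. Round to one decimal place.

Capacity: 256 GB = 2,048,000 Mb.
Recording time: 2,048,000 / 7.300 = 280,548 s ≈ 77.9 hours.

77.9 hours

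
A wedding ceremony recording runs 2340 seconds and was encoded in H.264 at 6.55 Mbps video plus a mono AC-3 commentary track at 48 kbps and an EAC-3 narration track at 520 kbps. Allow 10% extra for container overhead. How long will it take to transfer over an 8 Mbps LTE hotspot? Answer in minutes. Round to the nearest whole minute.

38 minutes

Audio total: 48 + 520 = 568 kbps = 0.568 Mbps.
Total bitrate: 7.118 Mbps.
File: 7.118 Mbps × 2340 s = 16656.1 Mb.
With 10% container overhead: ×1.10. → 18321.7 Mb.
At 8 Mbps: 18321.7 / 8 = 2290.2 s ≈ 38.2 minutes.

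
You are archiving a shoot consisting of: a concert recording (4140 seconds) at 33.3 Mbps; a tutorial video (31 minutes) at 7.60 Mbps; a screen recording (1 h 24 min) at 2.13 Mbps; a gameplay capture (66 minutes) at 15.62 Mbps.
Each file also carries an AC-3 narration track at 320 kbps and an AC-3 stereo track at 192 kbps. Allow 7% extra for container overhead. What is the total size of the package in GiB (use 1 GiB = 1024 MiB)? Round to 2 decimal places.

Audio total: 320 + 192 = 512 kbps = 0.512 Mbps.
concert recording: 33.812 Mbps × 4140 s × 1.07 = 149780.4 Mb
tutorial video: 8.112 Mbps × 1860 s × 1.07 = 16144.5 Mb
screen recording: 2.642 Mbps × 5040 s × 1.07 = 14247.8 Mb
gameplay capture: 16.132 Mbps × 3960 s × 1.07 = 68354.5 Mb
Total: 248527.2 Mb = 31065.9 MB.
= 28.93 GiB.

28.93 GiB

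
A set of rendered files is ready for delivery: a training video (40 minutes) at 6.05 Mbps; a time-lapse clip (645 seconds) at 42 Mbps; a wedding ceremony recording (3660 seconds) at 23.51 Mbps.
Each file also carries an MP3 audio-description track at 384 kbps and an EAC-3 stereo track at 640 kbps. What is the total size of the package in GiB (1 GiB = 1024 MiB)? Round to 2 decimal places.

15.66 GiB

Audio total: 384 + 640 = 1024 kbps = 1.024 Mbps.
training video: 7.074 Mbps × 2400 s = 16977.6 Mb
time-lapse clip: 43.024 Mbps × 645 s = 27750.5 Mb
wedding ceremony recording: 24.534 Mbps × 3660 s = 89794.4 Mb
Total: 134522.5 Mb = 16815.3 MB.
= 15.66 GiB.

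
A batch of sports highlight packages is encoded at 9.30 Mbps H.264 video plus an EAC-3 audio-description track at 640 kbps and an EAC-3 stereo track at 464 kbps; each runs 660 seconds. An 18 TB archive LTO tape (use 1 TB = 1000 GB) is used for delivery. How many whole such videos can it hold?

Audio total: 640 + 464 = 1104 kbps = 1.104 Mbps.
Total bitrate: 10.404 Mbps.
Per item: 10.404 Mbps × 660 s = 6,867 Mb = 858.3 MB.
Capacity: 18 TB = 144,000,000 Mb; 20970.96 items → 20970 complete.

20970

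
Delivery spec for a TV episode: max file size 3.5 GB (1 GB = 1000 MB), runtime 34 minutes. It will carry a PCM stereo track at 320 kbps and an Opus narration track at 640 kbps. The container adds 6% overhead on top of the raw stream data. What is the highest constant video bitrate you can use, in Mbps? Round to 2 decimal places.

11.99 Mbps

Budget: 3.5 GB = 28000.0 Mb.
Stream payload after overhead: 28000.0 / 1.06 = 26415.1 Mb.
34 min = 2040 s
Total bitrate budget: 26415.1 Mb / 2040 s = 12.949 Mbps.
Audio total: 320 + 640 = 960 kbps = 0.960 Mbps.
Video: 12.949 − 0.960 = 11.989 Mbps.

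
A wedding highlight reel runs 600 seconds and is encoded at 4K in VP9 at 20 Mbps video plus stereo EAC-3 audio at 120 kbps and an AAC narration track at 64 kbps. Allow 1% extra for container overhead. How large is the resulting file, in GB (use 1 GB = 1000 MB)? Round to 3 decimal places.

Audio total: 120 + 64 = 184 kbps = 0.184 Mbps.
Total bitrate: 20 + 0.184 = 20.184 Mbps.
Stream data: 20.184 Mbps × 600 s = 12110.4 Mb.
With 1% container overhead: ×1.01.
12,232 Mb ÷ 8 = 1,529 MB → 1.529 GB.

1.529 GB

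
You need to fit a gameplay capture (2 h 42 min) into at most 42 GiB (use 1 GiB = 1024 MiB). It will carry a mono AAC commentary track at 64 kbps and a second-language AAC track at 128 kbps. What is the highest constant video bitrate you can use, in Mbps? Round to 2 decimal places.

Budget: 42 GiB = 360777.3 Mb.
2 h 42 min = 162 min = 9720 s
Total bitrate budget: 360777.3 Mb / 9720 s = 37.117 Mbps.
Audio total: 64 + 128 = 192 kbps = 0.192 Mbps.
Video: 37.117 − 0.192 = 36.925 Mbps.

36.93 Mbps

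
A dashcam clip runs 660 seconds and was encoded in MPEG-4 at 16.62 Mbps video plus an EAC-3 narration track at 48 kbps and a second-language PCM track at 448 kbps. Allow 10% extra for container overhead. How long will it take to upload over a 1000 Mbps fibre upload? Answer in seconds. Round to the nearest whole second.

12 seconds

Audio total: 48 + 448 = 496 kbps = 0.496 Mbps.
Total bitrate: 17.116 Mbps.
File: 17.116 Mbps × 660 s = 11296.6 Mb.
With 10% container overhead: ×1.10. → 12426.2 Mb.
At 1000 Mbps: 12426.2 / 1000 = 12.4 s ≈ 12.4 seconds.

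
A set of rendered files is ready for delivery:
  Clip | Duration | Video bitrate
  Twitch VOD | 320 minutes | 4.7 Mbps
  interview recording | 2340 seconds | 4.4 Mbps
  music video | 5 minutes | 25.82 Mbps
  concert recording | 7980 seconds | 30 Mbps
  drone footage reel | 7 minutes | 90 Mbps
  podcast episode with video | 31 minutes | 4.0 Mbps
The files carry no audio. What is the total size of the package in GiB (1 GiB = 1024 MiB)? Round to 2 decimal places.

Twitch VOD: 4.700 Mbps × 19200 s = 90240.0 Mb
interview recording: 4.400 Mbps × 2340 s = 10296.0 Mb
music video: 25.820 Mbps × 300 s = 7746.0 Mb
concert recording: 30.000 Mbps × 7980 s = 239400.0 Mb
drone footage reel: 90.000 Mbps × 420 s = 37800.0 Mb
podcast episode with video: 4.000 Mbps × 1860 s = 7440.0 Mb
Total: 392922.0 Mb = 49115.2 MB.
= 45.74 GiB.

45.74 GiB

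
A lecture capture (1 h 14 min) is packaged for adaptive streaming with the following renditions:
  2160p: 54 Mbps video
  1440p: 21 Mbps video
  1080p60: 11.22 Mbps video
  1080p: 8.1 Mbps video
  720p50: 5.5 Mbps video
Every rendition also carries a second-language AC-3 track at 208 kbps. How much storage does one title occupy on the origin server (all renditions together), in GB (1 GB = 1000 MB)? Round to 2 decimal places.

1 h 14 min = 74 min = 4440 s
Audio: 208 kbps = 0.208 Mbps.
Sum of rendition bitrates: (54+0.208) + (21+0.208) + (11.22+0.208) + (8.1+0.208) + (5.5+0.208) = 100.860 Mbps.
× 4440 s = 447,818 Mb = 55,977 MB = 55.98 GB.

55.98 GB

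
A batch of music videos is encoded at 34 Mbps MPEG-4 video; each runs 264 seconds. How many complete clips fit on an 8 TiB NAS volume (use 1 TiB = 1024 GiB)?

7839

Per item: 34.000 Mbps × 264 s = 8,976 Mb = 1,122 MB.
Capacity: 8 TiB = 70,368,744 Mb; 7839.66 items → 7839 complete.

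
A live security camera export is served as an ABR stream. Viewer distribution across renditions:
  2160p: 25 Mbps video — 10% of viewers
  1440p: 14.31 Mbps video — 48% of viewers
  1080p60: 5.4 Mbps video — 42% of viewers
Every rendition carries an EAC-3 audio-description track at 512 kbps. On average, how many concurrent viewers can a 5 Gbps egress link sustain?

Audio: 512 kbps = 0.512 Mbps.
Average per-viewer bitrate: 0.10×25.512 + 0.48×14.822 + 0.42×5.912 = 12.149 Mbps.
5 Gbps = 5,000 Mbps; 5,000 / 12.149 = 411.56 → 411.

411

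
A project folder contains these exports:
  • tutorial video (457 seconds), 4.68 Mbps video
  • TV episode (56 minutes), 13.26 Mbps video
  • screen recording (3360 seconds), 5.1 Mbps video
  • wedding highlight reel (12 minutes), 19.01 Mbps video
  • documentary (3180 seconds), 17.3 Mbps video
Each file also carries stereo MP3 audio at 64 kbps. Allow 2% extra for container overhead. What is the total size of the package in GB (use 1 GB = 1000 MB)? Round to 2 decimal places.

16.99 GB

Audio: 64 kbps = 0.064 Mbps.
tutorial video: 4.744 Mbps × 457 s × 1.02 = 2211.4 Mb
TV episode: 13.324 Mbps × 3360 s × 1.02 = 45664.0 Mb
screen recording: 5.164 Mbps × 3360 s × 1.02 = 17698.1 Mb
wedding highlight reel: 19.074 Mbps × 720 s × 1.02 = 14007.9 Mb
documentary: 17.364 Mbps × 3180 s × 1.02 = 56321.9 Mb
Total: 135903.3 Mb = 16987.9 MB.
= 16.99 GB.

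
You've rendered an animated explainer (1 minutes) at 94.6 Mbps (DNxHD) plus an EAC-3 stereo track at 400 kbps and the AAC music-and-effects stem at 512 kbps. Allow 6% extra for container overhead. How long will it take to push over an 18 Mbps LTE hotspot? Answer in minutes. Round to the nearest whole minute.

Audio total: 400 + 512 = 912 kbps = 0.912 Mbps.
Total bitrate: 95.512 Mbps.
File: 95.512 Mbps × 60 s = 5730.7 Mb.
With 6% container overhead: ×1.06. → 6074.6 Mb.
At 18 Mbps: 6074.6 / 18 = 337.5 s ≈ 5.62 minutes.

6 minutes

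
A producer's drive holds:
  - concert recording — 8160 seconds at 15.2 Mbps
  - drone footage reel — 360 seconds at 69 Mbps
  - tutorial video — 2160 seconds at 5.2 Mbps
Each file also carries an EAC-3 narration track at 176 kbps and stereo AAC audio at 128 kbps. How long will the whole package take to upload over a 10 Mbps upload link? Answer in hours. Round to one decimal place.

Audio total: 176 + 128 = 304 kbps = 0.304 Mbps.
concert recording: 15.504 Mbps × 8160 s = 126512.6 Mb
drone footage reel: 69.304 Mbps × 360 s = 24949.4 Mb
tutorial video: 5.504 Mbps × 2160 s = 11888.6 Mb
Total: 163350.7 Mb = 20418.8 MB.
At 10 Mbps: 163350.7 / 10 = 16335 s ≈ 4.54 hours.

4.5 hours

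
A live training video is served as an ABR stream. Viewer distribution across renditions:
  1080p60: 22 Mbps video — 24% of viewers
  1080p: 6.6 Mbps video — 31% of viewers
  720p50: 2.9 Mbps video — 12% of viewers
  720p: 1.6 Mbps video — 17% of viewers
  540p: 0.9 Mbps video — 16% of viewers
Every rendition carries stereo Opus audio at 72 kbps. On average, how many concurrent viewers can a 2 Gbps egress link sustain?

245

Audio: 72 kbps = 0.072 Mbps.
Average per-viewer bitrate: 0.24×22.072 + 0.31×6.672 + 0.12×2.972 + 0.17×1.672 + 0.16×0.972 = 8.162 Mbps.
2 Gbps = 2,000 Mbps; 2,000 / 8.162 = 245.04 → 245.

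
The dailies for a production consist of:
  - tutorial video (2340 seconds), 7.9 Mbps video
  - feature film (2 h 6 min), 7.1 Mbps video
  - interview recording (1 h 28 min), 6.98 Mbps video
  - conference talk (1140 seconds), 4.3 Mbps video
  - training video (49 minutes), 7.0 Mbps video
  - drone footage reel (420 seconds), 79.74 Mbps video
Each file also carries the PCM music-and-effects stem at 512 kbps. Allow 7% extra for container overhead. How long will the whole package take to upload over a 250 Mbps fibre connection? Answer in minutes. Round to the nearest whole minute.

Audio: 512 kbps = 0.512 Mbps.
tutorial video: 8.412 Mbps × 2340 s × 1.07 = 21062.0 Mb
feature film: 7.612 Mbps × 7560 s × 1.07 = 61575.0 Mb
interview recording: 7.492 Mbps × 5280 s × 1.07 = 42326.8 Mb
conference talk: 4.812 Mbps × 1140 s × 1.07 = 5869.7 Mb
training video: 7.512 Mbps × 2940 s × 1.07 = 23631.2 Mb
drone footage reel: 80.252 Mbps × 420 s × 1.07 = 36065.2 Mb
Total: 190529.9 Mb = 23816.2 MB.
At 250 Mbps: 190529.9 / 250 = 762 s ≈ 12.7 minutes.

13 minutes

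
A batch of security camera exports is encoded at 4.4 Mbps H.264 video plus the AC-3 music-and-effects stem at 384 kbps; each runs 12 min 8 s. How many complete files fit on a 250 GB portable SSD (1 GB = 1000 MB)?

12 min 8 s = 728 s
Audio: 384 kbps = 0.384 Mbps.
Total bitrate: 4.784 Mbps.
Per item: 4.784 Mbps × 728 s = 3,483 Mb = 435.3 MB.
Capacity: 250 GB = 2,000,000 Mb; 574.26 items → 574 complete.

574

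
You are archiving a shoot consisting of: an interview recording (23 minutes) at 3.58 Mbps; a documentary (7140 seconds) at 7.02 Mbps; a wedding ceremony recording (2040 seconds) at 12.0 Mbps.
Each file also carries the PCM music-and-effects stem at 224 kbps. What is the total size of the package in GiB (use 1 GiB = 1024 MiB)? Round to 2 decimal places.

Audio: 224 kbps = 0.224 Mbps.
interview recording: 3.804 Mbps × 1380 s = 5249.5 Mb
documentary: 7.244 Mbps × 7140 s = 51722.2 Mb
wedding ceremony recording: 12.224 Mbps × 2040 s = 24937.0 Mb
Total: 81908.6 Mb = 10238.6 MB.
= 9.535 GiB.

9.54 GiB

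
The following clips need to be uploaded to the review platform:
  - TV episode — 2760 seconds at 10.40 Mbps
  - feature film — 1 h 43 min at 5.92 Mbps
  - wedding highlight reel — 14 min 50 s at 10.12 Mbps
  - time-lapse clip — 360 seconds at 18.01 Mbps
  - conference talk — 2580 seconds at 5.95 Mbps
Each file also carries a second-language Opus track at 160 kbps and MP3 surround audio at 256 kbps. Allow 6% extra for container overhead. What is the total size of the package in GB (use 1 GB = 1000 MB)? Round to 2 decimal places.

Audio total: 160 + 256 = 416 kbps = 0.416 Mbps.
TV episode: 10.816 Mbps × 2760 s × 1.06 = 31643.3 Mb
feature film: 6.336 Mbps × 6180 s × 1.06 = 41505.9 Mb
wedding highlight reel: 10.536 Mbps × 890 s × 1.06 = 9939.7 Mb
time-lapse clip: 18.426 Mbps × 360 s × 1.06 = 7031.4 Mb
conference talk: 6.366 Mbps × 2580 s × 1.06 = 17409.7 Mb
Total: 107529.9 Mb = 13441.2 MB.
= 13.44 GB.

13.44 GB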